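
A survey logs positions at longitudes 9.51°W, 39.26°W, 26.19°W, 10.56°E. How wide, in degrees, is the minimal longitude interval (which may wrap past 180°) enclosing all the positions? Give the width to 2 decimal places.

49.82°

Sort the longitudes: -39.26°, -26.19°, -9.51°, +10.56°.
Eastward gaps between consecutive values (wrapping around): 13.07°, 16.68°, 20.07°, 310.18°.
Largest gap = 310.18° ⇒ minimal covering band is its complement: 360° − 310.18° = 49.82°.
Band runs from -39.26° eastward to +10.56°.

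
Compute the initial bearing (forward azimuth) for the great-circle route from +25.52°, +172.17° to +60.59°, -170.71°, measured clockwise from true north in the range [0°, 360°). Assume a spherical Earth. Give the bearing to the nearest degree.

14°

Δλ = -170.71 − 172.17 = -342.88°; wrapped into (−180°, 180°]: 17.12°.
θ = atan2( sin Δλ · cos φ₂ , cos φ₁ · sin φ₂ − sin φ₁ · cos φ₂ · cos Δλ )
  = atan2(0.14455, 0.58395) = 13.904° → normalised to [0°, 360°): 13.904°.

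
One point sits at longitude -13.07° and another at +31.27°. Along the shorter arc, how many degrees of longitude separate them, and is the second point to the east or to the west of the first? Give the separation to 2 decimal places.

Raw difference: 31.27 − -13.07 = 44.34°.
Normalise into (−180°, 180°]: 44.34° stays 44.34°.
Positive ⇒ the second point lies to the east; separation 44.34°.

44.34° east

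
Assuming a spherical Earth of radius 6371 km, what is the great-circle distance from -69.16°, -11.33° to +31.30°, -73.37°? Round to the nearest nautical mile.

Δλ = -73.37 − -11.33 = -62.04°.
Δφ = 31.30 − -69.16 = 100.46°.
a = sin²(Δφ/2) + cos φ₁ · cos φ₂ · sin²(Δλ/2) = 0.671504.
c = 2·atan2(√a, √(1−a)) = 1.92091 rad → d = 6371·c ≈ 12238.14 km ≈ 6608.07 nmi.

6608 nmi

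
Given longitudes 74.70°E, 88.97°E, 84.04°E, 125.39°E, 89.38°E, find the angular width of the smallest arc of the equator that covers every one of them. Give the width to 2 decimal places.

Sort the longitudes: +74.70°, +84.04°, +88.97°, +89.38°, +125.39°.
Eastward gaps between consecutive values (wrapping around): 9.34°, 4.93°, 0.41°, 36.01°, 309.31°.
Largest gap = 309.31° ⇒ minimal covering band is its complement: 360° − 309.31° = 50.69°.
Band runs from +74.70° eastward to +125.39°.

50.69°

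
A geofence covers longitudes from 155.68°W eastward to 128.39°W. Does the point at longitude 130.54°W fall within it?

Band width going east from -155.68° to -128.39°: ((-128.39 − -155.68) mod 360) = 27.29°.
Offset of -130.54° east of the west edge: ((-130.54 − -155.68) mod 360) = 25.14°.
25.14° ≤ 27.29° ⇒ inside.

Yes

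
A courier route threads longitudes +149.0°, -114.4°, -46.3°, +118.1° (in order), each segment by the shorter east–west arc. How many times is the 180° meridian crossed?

Leg 1: +149.0° → -114.4°, shortest Δλ = 96.6° (east) — crosses 180°.
Leg 2: -114.4° → -46.3°, shortest Δλ = 68.1° (east) — does not cross 180°.
Leg 3: -46.3° → +118.1°, shortest Δλ = 164.4° (east) — does not cross 180°.
Total crossings: 1.

1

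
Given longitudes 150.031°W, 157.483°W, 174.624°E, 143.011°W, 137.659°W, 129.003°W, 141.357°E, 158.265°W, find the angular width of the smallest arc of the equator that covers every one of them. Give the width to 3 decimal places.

89.640°

Sort the longitudes: -158.265°, -157.483°, -150.031°, -143.011°, -137.659°, -129.003°, +141.357°, +174.624°.
Eastward gaps between consecutive values (wrapping around): 0.782°, 7.452°, 7.020°, 5.352°, 8.656°, 270.360°, 33.267°, 27.111°.
Largest gap = 270.360° ⇒ minimal covering band is its complement: 360° − 270.360° = 89.640°.
Band runs from +141.357° eastward to -129.003°, crossing the antimeridian.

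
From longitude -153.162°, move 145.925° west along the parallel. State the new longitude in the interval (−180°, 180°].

+60.913°

Start at -153.162°; shift −145.925° → -299.087°.
-299.087° lies outside (−180°, 180°]; add 360° → +60.913°.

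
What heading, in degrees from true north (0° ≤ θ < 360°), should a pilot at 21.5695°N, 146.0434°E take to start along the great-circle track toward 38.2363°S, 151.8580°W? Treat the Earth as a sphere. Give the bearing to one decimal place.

Δλ = -151.8580 − 146.0434 = -297.9014°; wrapped into (−180°, 180°]: 62.0986°.
θ = atan2( sin Δλ · cos φ₂ , cos φ₁ · sin φ₂ − sin φ₁ · cos φ₂ · cos Δλ )
  = atan2(0.69416, -0.71069) = 135.674° → normalised to [0°, 360°): 135.674°.

135.7°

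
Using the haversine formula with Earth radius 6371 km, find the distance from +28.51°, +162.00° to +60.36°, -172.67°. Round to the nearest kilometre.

4018 km

Δλ = -172.67 − 162.00 = -334.67°; wrapped into (−180°, 180°]: 25.33°.
Δφ = 60.36 − 28.51 = 31.85°.
a = sin²(Δφ/2) + cos φ₁ · cos φ₂ · sin²(Δλ/2) = 0.096174.
c = 2·atan2(√a, √(1−a)) = 0.63064 rad → d = 6371·c ≈ 4017.79 km.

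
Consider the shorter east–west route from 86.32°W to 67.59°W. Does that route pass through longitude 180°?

No

Signed shortest Δλ = ((-67.59 − -86.32 + 180) mod 360) − 180 = 18.73°.
Going east by 18.73° from -86.32° reaches -67.59° without touching 180°.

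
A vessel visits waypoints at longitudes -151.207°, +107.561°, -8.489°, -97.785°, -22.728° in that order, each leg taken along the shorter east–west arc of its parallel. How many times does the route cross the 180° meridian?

Leg 1: -151.207° → +107.561°, shortest Δλ = -101.232° (west) — crosses 180°.
Leg 2: +107.561° → -8.489°, shortest Δλ = -116.05° (west) — does not cross 180°.
Leg 3: -8.489° → -97.785°, shortest Δλ = -89.296° (west) — does not cross 180°.
Leg 4: -97.785° → -22.728°, shortest Δλ = 75.057° (east) — does not cross 180°.
Total crossings: 1.

1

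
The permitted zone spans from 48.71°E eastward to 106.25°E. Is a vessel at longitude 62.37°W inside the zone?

Band width going east from +48.71° to +106.25°: ((106.25 − 48.71) mod 360) = 57.54°.
Offset of -62.37° east of the west edge: ((-62.37 − 48.71) mod 360) = 248.92°.
248.92° > 57.54° ⇒ outside.

No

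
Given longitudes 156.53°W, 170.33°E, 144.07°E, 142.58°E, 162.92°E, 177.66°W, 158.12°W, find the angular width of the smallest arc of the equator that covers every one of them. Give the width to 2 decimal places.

Sort the longitudes: -177.66°, -158.12°, -156.53°, +142.58°, +144.07°, +162.92°, +170.33°.
Eastward gaps between consecutive values (wrapping around): 19.54°, 1.59°, 299.11°, 1.49°, 18.85°, 7.41°, 12.01°.
Largest gap = 299.11° ⇒ minimal covering band is its complement: 360° − 299.11° = 60.89°.
Band runs from +142.58° eastward to -156.53°, crossing the antimeridian.

60.89°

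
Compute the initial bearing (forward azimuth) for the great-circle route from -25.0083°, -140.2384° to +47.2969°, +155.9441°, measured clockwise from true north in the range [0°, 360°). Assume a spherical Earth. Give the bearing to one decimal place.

Δλ = 155.9441 − -140.2384 = 296.1825°; wrapped into (−180°, 180°]: -63.8175°.
θ = atan2( sin Δλ · cos φ₂ , cos φ₁ · sin φ₂ − sin φ₁ · cos φ₂ · cos Δλ )
  = atan2(-0.60861, 0.79249) = -37.523° → normalised to [0°, 360°): 322.477°.

322.5°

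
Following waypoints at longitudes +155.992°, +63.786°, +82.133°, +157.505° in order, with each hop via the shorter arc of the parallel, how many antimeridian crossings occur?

0

Leg 1: +155.992° → +63.786°, shortest Δλ = -92.206° (west) — does not cross 180°.
Leg 2: +63.786° → +82.133°, shortest Δλ = 18.347° (east) — does not cross 180°.
Leg 3: +82.133° → +157.505°, shortest Δλ = 75.372° (east) — does not cross 180°.
Total crossings: 0.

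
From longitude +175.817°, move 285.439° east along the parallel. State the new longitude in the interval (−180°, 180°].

Start at +175.817°; shift +285.439° → +461.256°.
+461.256° lies outside (−180°, 180°]; subtract 360° → +101.256°.

+101.256°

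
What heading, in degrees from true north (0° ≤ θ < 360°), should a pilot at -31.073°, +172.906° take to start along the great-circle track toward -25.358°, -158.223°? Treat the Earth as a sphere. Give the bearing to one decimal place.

84.6°

Δλ = -158.223 − 172.906 = -331.129°; wrapped into (−180°, 180°]: 28.871°.
θ = atan2( sin Δλ · cos φ₂ , cos φ₁ · sin φ₂ − sin φ₁ · cos φ₂ · cos Δλ )
  = atan2(0.43632, 0.04161) = 84.552° → normalised to [0°, 360°): 84.552°.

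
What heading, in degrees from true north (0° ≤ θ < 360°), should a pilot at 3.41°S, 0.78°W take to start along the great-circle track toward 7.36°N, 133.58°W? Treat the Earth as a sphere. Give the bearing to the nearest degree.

Δλ = -133.58 − -0.78 = -132.80°.
θ = atan2( sin Δλ · cos φ₂ , cos φ₁ · sin φ₂ − sin φ₁ · cos φ₂ · cos Δλ )
  = atan2(-0.72768, 0.08780) = -83.120° → normalised to [0°, 360°): 276.880°.

277°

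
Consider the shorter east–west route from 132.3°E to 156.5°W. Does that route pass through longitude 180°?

Yes

Naïve |-156.5 − 132.3| = 288.8° > 180°, so the shorter arc goes the other way round — across 180°.
Signed shortest Δλ = ((-156.5 − 132.3 + 180) mod 360) − 180 = 71.2°.
Going east by 71.2° from +132.3° passes through 180° before reaching -156.5°.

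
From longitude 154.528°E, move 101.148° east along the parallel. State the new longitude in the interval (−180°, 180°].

Start at +154.528°; shift +101.148° → +255.676°.
+255.676° lies outside (−180°, 180°]; subtract 360° → -104.324°.

104.324°W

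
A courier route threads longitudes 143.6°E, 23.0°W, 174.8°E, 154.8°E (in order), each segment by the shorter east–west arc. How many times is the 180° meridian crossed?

Leg 1: +143.6° → -23.0°, shortest Δλ = -166.6° (west) — does not cross 180°.
Leg 2: -23.0° → +174.8°, shortest Δλ = -162.2° (west) — crosses 180°.
Leg 3: +174.8° → +154.8°, shortest Δλ = -20.0° (west) — does not cross 180°.
Total crossings: 1.

1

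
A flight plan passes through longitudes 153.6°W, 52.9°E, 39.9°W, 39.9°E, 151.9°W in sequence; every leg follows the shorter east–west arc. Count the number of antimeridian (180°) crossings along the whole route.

2

Leg 1: -153.6° → +52.9°, shortest Δλ = -153.5° (west) — crosses 180°.
Leg 2: +52.9° → -39.9°, shortest Δλ = -92.8° (west) — does not cross 180°.
Leg 3: -39.9° → +39.9°, shortest Δλ = 79.8° (east) — does not cross 180°.
Leg 4: +39.9° → -151.9°, shortest Δλ = 168.2° (east) — crosses 180°.
Total crossings: 2.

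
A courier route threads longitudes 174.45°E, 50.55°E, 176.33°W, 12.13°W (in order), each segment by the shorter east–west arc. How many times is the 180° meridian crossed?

1

Leg 1: +174.45° → +50.55°, shortest Δλ = -123.9° (west) — does not cross 180°.
Leg 2: +50.55° → -176.33°, shortest Δλ = 133.12° (east) — crosses 180°.
Leg 3: -176.33° → -12.13°, shortest Δλ = 164.2° (east) — does not cross 180°.
Total crossings: 1.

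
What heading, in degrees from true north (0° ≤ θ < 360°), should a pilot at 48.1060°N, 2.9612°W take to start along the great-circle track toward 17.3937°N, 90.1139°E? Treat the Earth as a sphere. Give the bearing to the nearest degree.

Δλ = 90.1139 − -2.9612 = 93.0751°.
θ = atan2( sin Δλ · cos φ₂ , cos φ₁ · sin φ₂ − sin φ₁ · cos φ₂ · cos Δλ )
  = atan2(0.95290, 0.23772) = 75.992° → normalised to [0°, 360°): 75.992°.

76°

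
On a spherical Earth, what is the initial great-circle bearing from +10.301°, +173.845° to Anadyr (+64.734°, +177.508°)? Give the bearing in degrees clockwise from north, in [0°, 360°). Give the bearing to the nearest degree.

Δλ = 177.508 − 173.845 = 3.663°.
θ = atan2( sin Δλ · cos φ₂ , cos φ₁ · sin φ₂ − sin φ₁ · cos φ₂ · cos Δλ )
  = atan2(0.02727, 0.81359) = 1.920° → normalised to [0°, 360°): 1.920°.

2°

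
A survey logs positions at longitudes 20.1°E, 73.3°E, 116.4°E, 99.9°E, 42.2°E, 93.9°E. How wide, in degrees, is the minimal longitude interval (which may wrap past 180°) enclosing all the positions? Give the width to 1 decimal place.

96.3°

Sort the longitudes: +20.1°, +42.2°, +73.3°, +93.9°, +99.9°, +116.4°.
Eastward gaps between consecutive values (wrapping around): 22.1°, 31.1°, 20.6°, 6.0°, 16.5°, 263.7°.
Largest gap = 263.7° ⇒ minimal covering band is its complement: 360° − 263.7° = 96.3°.
Band runs from +20.1° eastward to +116.4°.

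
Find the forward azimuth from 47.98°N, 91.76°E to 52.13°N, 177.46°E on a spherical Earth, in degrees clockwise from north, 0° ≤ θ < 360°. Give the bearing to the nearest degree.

51°

Δλ = 177.46 − 91.76 = 85.70°.
θ = atan2( sin Δλ · cos φ₂ , cos φ₁ · sin φ₂ − sin φ₁ · cos φ₂ · cos Δλ )
  = atan2(0.61214, 0.49423) = 51.084° → normalised to [0°, 360°): 51.084°.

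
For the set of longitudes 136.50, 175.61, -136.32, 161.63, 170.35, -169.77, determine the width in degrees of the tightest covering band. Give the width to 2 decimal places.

87.18°

Sort the longitudes: -169.77°, -136.32°, +136.50°, +161.63°, +170.35°, +175.61°.
Eastward gaps between consecutive values (wrapping around): 33.45°, 272.82°, 25.13°, 8.72°, 5.26°, 14.62°.
Largest gap = 272.82° ⇒ minimal covering band is its complement: 360° − 272.82° = 87.18°.
Band runs from +136.50° eastward to -136.32°, crossing the antimeridian.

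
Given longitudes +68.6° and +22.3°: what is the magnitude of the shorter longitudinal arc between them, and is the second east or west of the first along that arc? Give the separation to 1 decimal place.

Raw difference: 22.3 − 68.6 = -46.3°.
Normalise into (−180°, 180°]: -46.3° stays -46.3°.
Negative ⇒ the second point lies to the west; separation 46.3°.

46.3° west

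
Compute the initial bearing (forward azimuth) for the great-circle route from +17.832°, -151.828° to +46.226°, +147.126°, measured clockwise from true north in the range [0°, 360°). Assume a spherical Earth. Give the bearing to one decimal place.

Δλ = 147.126 − -151.828 = 298.954°; wrapped into (−180°, 180°]: -61.046°.
θ = atan2( sin Δλ · cos φ₂ , cos φ₁ · sin φ₂ − sin φ₁ · cos φ₂ · cos Δλ )
  = atan2(-0.60534, 0.58483) = -45.988° → normalised to [0°, 360°): 314.012°.

314.0°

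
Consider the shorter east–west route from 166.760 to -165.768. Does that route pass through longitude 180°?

Yes

Naïve |-165.768 − 166.760| = 332.528° > 180°, so the shorter arc goes the other way round — across 180°.
Signed shortest Δλ = ((-165.768 − 166.760 + 180) mod 360) − 180 = 27.472°.
Going east by 27.472° from +166.760° passes through 180° before reaching -165.768°.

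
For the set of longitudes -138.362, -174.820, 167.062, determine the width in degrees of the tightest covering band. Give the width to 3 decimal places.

Sort the longitudes: -174.820°, -138.362°, +167.062°.
Eastward gaps between consecutive values (wrapping around): 36.458°, 305.424°, 18.118°.
Largest gap = 305.424° ⇒ minimal covering band is its complement: 360° − 305.424° = 54.576°.
Band runs from +167.062° eastward to -138.362°, crossing the antimeridian.

54.576°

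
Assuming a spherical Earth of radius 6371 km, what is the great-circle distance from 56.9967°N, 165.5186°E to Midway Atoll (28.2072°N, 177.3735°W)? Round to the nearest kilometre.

3472 km

Δλ = -177.3735 − 165.5186 = -342.8921°; wrapped into (−180°, 180°]: 17.1079°.
Δφ = 28.2072 − 56.9967 = -28.7895°.
a = sin²(Δφ/2) + cos φ₁ · cos φ₂ · sin²(Δλ/2) = 0.072422.
c = 2·atan2(√a, √(1−a)) = 0.54494 rad → d = 6371·c ≈ 3471.84 km.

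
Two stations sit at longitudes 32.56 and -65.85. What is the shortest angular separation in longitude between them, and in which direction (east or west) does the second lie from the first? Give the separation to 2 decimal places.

98.41° west

Raw difference: -65.85 − 32.56 = -98.41°.
Normalise into (−180°, 180°]: -98.41° stays -98.41°.
Negative ⇒ the second point lies to the west; separation 98.41°.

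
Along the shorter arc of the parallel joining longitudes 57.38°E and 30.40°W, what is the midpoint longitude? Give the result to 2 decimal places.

13.49°E

Signed shortest Δλ from +57.38° to -30.40° is -87.78°.
Midpoint longitude = +57.38° + (-87.78°)/2 = +57.38° − 43.89° = +13.49°.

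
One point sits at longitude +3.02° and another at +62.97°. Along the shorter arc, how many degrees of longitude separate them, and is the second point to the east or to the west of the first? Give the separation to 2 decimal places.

59.95° east

Raw difference: 62.97 − 3.02 = 59.95°.
Normalise into (−180°, 180°]: 59.95° stays 59.95°.
Positive ⇒ the second point lies to the east; separation 59.95°.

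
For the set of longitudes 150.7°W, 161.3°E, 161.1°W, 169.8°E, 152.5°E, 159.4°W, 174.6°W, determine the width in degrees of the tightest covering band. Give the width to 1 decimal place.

Sort the longitudes: -174.6°, -161.1°, -159.4°, -150.7°, +152.5°, +161.3°, +169.8°.
Eastward gaps between consecutive values (wrapping around): 13.5°, 1.7°, 8.7°, 303.2°, 8.8°, 8.5°, 15.6°.
Largest gap = 303.2° ⇒ minimal covering band is its complement: 360° − 303.2° = 56.8°.
Band runs from +152.5° eastward to -150.7°, crossing the antimeridian.

56.8°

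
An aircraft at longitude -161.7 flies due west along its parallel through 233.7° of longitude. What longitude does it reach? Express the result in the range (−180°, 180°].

-35.4°

Start at -161.7°; shift −233.7° → -395.4°.
-395.4° lies outside (−180°, 180°]; add 360° → -35.4°.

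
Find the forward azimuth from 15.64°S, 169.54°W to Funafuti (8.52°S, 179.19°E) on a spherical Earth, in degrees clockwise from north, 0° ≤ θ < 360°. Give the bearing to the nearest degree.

Δλ = 179.19 − -169.54 = 348.73°; wrapped into (−180°, 180°]: -11.27°.
θ = atan2( sin Δλ · cos φ₂ , cos φ₁ · sin φ₂ − sin φ₁ · cos φ₂ · cos Δλ )
  = atan2(-0.19328, 0.11881) = -58.421° → normalised to [0°, 360°): 301.579°.

302°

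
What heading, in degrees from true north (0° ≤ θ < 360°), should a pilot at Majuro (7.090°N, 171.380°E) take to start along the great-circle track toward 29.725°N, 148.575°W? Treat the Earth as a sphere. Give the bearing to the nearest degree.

Δλ = -148.575 − 171.380 = -319.955°; wrapped into (−180°, 180°]: 40.045°.
θ = atan2( sin Δλ · cos φ₂ , cos φ₁ · sin φ₂ − sin φ₁ · cos φ₂ · cos Δλ )
  = atan2(0.55873, 0.40999) = 53.729° → normalised to [0°, 360°): 53.729°.

54°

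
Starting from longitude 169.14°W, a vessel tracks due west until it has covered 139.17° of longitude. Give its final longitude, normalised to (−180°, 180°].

51.69°E

Start at -169.14°; shift −139.17° → -308.31°.
-308.31° lies outside (−180°, 180°]; add 360° → +51.69°.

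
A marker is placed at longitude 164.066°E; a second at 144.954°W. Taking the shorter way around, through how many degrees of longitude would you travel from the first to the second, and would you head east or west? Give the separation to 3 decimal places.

50.980° east

Raw difference: -144.954 − 164.066 = -309.02°.
Normalise into (−180°, 180°]: -309.02° + 360° = 50.98°.
Positive ⇒ the second point lies to the east; separation 50.980°.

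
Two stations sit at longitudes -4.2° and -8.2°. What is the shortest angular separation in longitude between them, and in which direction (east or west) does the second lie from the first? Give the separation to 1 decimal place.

4.0° west

Raw difference: -8.2 − -4.2 = -4.0°.
Normalise into (−180°, 180°]: -4.0° stays -4.0°.
Negative ⇒ the second point lies to the west; separation 4.0°.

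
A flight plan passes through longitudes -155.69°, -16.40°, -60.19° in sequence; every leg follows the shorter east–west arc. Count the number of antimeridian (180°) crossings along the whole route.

Leg 1: -155.69° → -16.40°, shortest Δλ = 139.29° (east) — does not cross 180°.
Leg 2: -16.40° → -60.19°, shortest Δλ = -43.79° (west) — does not cross 180°.
Total crossings: 0.

0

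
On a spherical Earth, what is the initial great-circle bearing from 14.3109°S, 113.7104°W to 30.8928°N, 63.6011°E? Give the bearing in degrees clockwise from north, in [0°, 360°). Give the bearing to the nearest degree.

8°

Δλ = 63.6011 − -113.7104 = 177.3115°.
θ = atan2( sin Δλ · cos φ₂ , cos φ₁ · sin φ₂ − sin φ₁ · cos φ₂ · cos Δλ )
  = atan2(0.04025, 0.28562) = 8.022° → normalised to [0°, 360°): 8.022°.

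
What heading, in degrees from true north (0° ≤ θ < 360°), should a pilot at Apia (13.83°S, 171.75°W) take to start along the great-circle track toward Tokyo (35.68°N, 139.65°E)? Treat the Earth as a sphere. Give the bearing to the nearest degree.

319°

Δλ = 139.65 − -171.75 = 311.40°; wrapped into (−180°, 180°]: -48.60°.
θ = atan2( sin Δλ · cos φ₂ , cos φ₁ · sin φ₂ − sin φ₁ · cos φ₂ · cos Δλ )
  = atan2(-0.60931, 0.69476) = -41.251° → normalised to [0°, 360°): 318.749°.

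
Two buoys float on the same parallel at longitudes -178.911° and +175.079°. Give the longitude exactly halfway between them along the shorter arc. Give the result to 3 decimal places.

+178.084°

Signed shortest Δλ from -178.911° to +175.079° is -6.010°.
Midpoint longitude = -178.911° + (-6.010°)/2 = -178.911° − 3.005° = -181.916°.
Normalise into (−180°, 180°]: +178.084°.
(The naïve average (-178.911 + +175.079)/2 = -1.916° is on the wrong side of the globe.)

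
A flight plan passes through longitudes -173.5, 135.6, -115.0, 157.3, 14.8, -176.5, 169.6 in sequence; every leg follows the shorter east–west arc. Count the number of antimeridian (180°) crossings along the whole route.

Leg 1: -173.5° → +135.6°, shortest Δλ = -50.9° (west) — crosses 180°.
Leg 2: +135.6° → -115.0°, shortest Δλ = 109.4° (east) — crosses 180°.
Leg 3: -115.0° → +157.3°, shortest Δλ = -87.7° (west) — crosses 180°.
Leg 4: +157.3° → +14.8°, shortest Δλ = -142.5° (west) — does not cross 180°.
Leg 5: +14.8° → -176.5°, shortest Δλ = 168.7° (east) — crosses 180°.
Leg 6: -176.5° → +169.6°, shortest Δλ = -13.9° (west) — crosses 180°.
Total crossings: 5.

5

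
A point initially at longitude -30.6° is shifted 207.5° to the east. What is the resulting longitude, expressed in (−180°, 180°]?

Start at -30.6°; shift +207.5° → +176.9°.
+176.9° already lies in (−180°, 180°].

+176.9°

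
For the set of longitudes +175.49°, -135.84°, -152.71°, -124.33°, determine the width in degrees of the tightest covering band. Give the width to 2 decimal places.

60.18°

Sort the longitudes: -152.71°, -135.84°, -124.33°, +175.49°.
Eastward gaps between consecutive values (wrapping around): 16.87°, 11.51°, 299.82°, 31.80°.
Largest gap = 299.82° ⇒ minimal covering band is its complement: 360° − 299.82° = 60.18°.
Band runs from +175.49° eastward to -124.33°, crossing the antimeridian.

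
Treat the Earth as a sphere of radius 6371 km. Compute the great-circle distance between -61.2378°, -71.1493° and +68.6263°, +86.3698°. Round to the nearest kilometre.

Δλ = 86.3698 − -71.1493 = 157.5191°.
Δφ = 68.6263 − -61.2378 = 129.8641°.
a = sin²(Δφ/2) + cos φ₁ · cos φ₂ · sin²(Δλ/2) = 0.989185.
c = 2·atan2(√a, √(1−a)) = 2.93323 rad → d = 6371·c ≈ 18687.60 km.

18688 km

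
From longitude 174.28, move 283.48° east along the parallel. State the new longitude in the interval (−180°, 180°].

Start at +174.28°; shift +283.48° → +457.76°.
+457.76° lies outside (−180°, 180°]; subtract 360° → +97.76°.

+97.76°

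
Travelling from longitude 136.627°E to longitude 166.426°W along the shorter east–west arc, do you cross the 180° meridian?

Yes

Naïve |-166.426 − 136.627| = 303.053° > 180°, so the shorter arc goes the other way round — across 180°.
Signed shortest Δλ = ((-166.426 − 136.627 + 180) mod 360) − 180 = 56.947°.
Going east by 56.947° from +136.627° passes through 180° before reaching -166.426°.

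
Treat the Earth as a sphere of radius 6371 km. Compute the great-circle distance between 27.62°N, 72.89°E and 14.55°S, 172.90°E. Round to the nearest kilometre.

11720 km

Δλ = 172.90 − 72.89 = 100.01°.
Δφ = -14.55 − 27.62 = -42.17°.
a = sin²(Δφ/2) + cos φ₁ · cos φ₂ · sin²(Δλ/2) = 0.632771.
c = 2·atan2(√a, √(1−a)) = 1.83956 rad → d = 6371·c ≈ 11719.85 km.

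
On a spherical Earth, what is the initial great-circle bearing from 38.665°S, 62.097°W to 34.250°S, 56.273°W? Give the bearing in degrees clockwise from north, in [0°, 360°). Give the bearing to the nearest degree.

Δλ = -56.273 − -62.097 = 5.824°.
θ = atan2( sin Δλ · cos φ₂ , cos φ₁ · sin φ₂ − sin φ₁ · cos φ₂ · cos Δλ )
  = atan2(0.08388, 0.07431) = 48.459° → normalised to [0°, 360°): 48.459°.

48°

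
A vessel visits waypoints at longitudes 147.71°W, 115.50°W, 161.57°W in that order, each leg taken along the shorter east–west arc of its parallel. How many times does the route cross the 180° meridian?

0

Leg 1: -147.71° → -115.50°, shortest Δλ = 32.21° (east) — does not cross 180°.
Leg 2: -115.50° → -161.57°, shortest Δλ = -46.07° (west) — does not cross 180°.
Total crossings: 0.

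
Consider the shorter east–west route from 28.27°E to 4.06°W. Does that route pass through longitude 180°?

No

Signed shortest Δλ = ((-4.06 − 28.27 + 180) mod 360) − 180 = -32.33°.
Going west by 32.33° from +28.27° reaches -4.06° without touching 180°.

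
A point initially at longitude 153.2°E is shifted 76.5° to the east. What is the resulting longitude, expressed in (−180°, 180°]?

Start at +153.2°; shift +76.5° → +229.7°.
+229.7° lies outside (−180°, 180°]; subtract 360° → -130.3°.

130.3°W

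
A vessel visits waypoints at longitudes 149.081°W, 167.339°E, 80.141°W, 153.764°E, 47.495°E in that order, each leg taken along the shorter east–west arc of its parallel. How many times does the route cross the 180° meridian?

Leg 1: -149.081° → +167.339°, shortest Δλ = -43.58° (west) — crosses 180°.
Leg 2: +167.339° → -80.141°, shortest Δλ = 112.52° (east) — crosses 180°.
Leg 3: -80.141° → +153.764°, shortest Δλ = -126.095° (west) — crosses 180°.
Leg 4: +153.764° → +47.495°, shortest Δλ = -106.269° (west) — does not cross 180°.
Total crossings: 3.

3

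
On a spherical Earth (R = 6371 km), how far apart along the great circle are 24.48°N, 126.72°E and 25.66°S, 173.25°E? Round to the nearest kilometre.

7490 km

Δλ = 173.25 − 126.72 = 46.53°.
Δφ = -25.66 − 24.48 = -50.14°.
a = sin²(Δφ/2) + cos φ₁ · cos φ₂ · sin²(Δλ/2) = 0.307528.
c = 2·atan2(√a, √(1−a)) = 1.17565 rad → d = 6371·c ≈ 7490.06 km.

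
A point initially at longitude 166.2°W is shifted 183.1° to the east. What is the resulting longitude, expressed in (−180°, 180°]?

16.9°E

Start at -166.2°; shift +183.1° → +16.9°.
+16.9° already lies in (−180°, 180°].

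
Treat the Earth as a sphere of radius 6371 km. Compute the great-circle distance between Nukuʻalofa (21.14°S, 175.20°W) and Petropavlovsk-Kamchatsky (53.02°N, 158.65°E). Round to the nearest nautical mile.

Δλ = 158.65 − -175.20 = 333.85°; wrapped into (−180°, 180°]: -26.15°.
Δφ = 53.02 − -21.14 = 74.16°.
a = sin²(Δφ/2) + cos φ₁ · cos φ₂ · sin²(Δλ/2) = 0.392238.
c = 2·atan2(√a, √(1−a)) = 1.35357 rad → d = 6371·c ≈ 8623.58 km ≈ 4656.36 nmi.

4656 nmi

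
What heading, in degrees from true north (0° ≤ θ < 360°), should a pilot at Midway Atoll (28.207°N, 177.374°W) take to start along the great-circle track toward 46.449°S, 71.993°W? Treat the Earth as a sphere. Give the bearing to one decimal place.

Δλ = -71.993 − -177.374 = 105.381°.
θ = atan2( sin Δλ · cos φ₂ , cos φ₁ · sin φ₂ − sin φ₁ · cos φ₂ · cos Δλ )
  = atan2(0.66432, -0.55232) = 129.740° → normalised to [0°, 360°): 129.740°.

129.7°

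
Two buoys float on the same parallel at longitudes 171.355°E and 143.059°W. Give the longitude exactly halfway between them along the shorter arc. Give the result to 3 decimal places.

Signed shortest Δλ from +171.355° to -143.059° is +45.586°.
Midpoint longitude = +171.355° + (+45.586°)/2 = +171.355° + 22.793° = +194.148°.
Normalise into (−180°, 180°]: -165.852°.
(The naïve average (+171.355 + -143.059)/2 = 14.148° is on the wrong side of the globe.)

165.852°W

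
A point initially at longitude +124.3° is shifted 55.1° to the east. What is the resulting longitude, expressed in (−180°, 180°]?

+179.4°

Start at +124.3°; shift +55.1° → +179.4°.
+179.4° already lies in (−180°, 180°].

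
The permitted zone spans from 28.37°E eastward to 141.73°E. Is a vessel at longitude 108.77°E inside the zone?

Band width going east from +28.37° to +141.73°: ((141.73 − 28.37) mod 360) = 113.36°.
Offset of +108.77° east of the west edge: ((108.77 − 28.37) mod 360) = 80.40°.
80.40° ≤ 113.36° ⇒ inside.

Yes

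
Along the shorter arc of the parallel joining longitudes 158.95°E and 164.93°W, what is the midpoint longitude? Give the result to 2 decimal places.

Signed shortest Δλ from +158.95° to -164.93° is +36.12°.
Midpoint longitude = +158.95° + (+36.12°)/2 = +158.95° + 18.06° = +177.01°.
(The naïve average (+158.95 + -164.93)/2 = -2.99° is on the wrong side of the globe.)

177.01°E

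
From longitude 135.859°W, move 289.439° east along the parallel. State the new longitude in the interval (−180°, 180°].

Start at -135.859°; shift +289.439° → +153.580°.
+153.580° already lies in (−180°, 180°].

153.580°E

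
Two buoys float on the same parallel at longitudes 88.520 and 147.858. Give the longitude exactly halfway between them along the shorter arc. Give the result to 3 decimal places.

Signed shortest Δλ from +88.520° to +147.858° is +59.338°.
Midpoint longitude = +88.520° + (+59.338°)/2 = +88.520° + 29.669° = +118.189°.

+118.189°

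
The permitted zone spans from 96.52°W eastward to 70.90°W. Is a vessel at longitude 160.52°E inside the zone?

Band width going east from -96.52° to -70.90°: ((-70.90 − -96.52) mod 360) = 25.62°.
Offset of +160.52° east of the west edge: ((160.52 − -96.52) mod 360) = 257.04°.
257.04° > 25.62° ⇒ outside.

No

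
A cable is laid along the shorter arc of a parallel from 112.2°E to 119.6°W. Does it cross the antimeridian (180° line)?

Naïve |-119.6 − 112.2| = 231.8° > 180°, so the shorter arc goes the other way round — across 180°.
Signed shortest Δλ = ((-119.6 − 112.2 + 180) mod 360) − 180 = 128.2°.
Going east by 128.2° from +112.2° passes through 180° before reaching -119.6°.

Yes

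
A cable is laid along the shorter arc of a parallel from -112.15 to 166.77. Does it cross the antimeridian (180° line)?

Naïve |166.77 − -112.15| = 278.92° > 180°, so the shorter arc goes the other way round — across 180°.
Signed shortest Δλ = ((166.77 − -112.15 + 180) mod 360) − 180 = -81.08°.
Going west by 81.08° from -112.15° passes through 180° before reaching +166.77°.

Yes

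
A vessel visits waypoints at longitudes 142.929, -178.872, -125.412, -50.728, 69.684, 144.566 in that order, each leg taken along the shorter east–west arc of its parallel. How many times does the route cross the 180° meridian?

1

Leg 1: +142.929° → -178.872°, shortest Δλ = 38.199° (east) — crosses 180°.
Leg 2: -178.872° → -125.412°, shortest Δλ = 53.46° (east) — does not cross 180°.
Leg 3: -125.412° → -50.728°, shortest Δλ = 74.684° (east) — does not cross 180°.
Leg 4: -50.728° → +69.684°, shortest Δλ = 120.412° (east) — does not cross 180°.
Leg 5: +69.684° → +144.566°, shortest Δλ = 74.882° (east) — does not cross 180°.
Total crossings: 1.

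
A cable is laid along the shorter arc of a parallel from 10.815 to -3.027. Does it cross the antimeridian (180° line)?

Signed shortest Δλ = ((-3.027 − 10.815 + 180) mod 360) − 180 = -13.842°.
Going west by 13.842° from +10.815° reaches -3.027° without touching 180°.

No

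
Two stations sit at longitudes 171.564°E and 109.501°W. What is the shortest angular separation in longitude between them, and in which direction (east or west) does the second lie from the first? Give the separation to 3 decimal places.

78.935° east

Raw difference: -109.501 − 171.564 = -281.065°.
Normalise into (−180°, 180°]: -281.065° + 360° = 78.935°.
Positive ⇒ the second point lies to the east; separation 78.935°.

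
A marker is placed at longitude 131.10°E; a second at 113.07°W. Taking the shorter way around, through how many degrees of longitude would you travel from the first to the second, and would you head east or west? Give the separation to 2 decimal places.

Raw difference: -113.07 − 131.10 = -244.17°.
Normalise into (−180°, 180°]: -244.17° + 360° = 115.83°.
Positive ⇒ the second point lies to the east; separation 115.83°.

115.83° east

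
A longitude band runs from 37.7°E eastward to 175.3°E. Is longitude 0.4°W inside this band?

Band width going east from +37.7° to +175.3°: ((175.3 − 37.7) mod 360) = 137.6°.
Offset of -0.4° east of the west edge: ((-0.4 − 37.7) mod 360) = 321.9°.
321.9° > 137.6° ⇒ outside.

No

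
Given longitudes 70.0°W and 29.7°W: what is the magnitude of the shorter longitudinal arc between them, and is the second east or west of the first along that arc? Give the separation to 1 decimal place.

Raw difference: -29.7 − -70.0 = 40.3°.
Normalise into (−180°, 180°]: 40.3° stays 40.3°.
Positive ⇒ the second point lies to the east; separation 40.3°.

40.3° east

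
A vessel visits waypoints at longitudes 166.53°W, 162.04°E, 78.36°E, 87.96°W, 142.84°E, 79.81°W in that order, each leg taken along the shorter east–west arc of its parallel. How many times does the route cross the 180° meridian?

3

Leg 1: -166.53° → +162.04°, shortest Δλ = -31.43° (west) — crosses 180°.
Leg 2: +162.04° → +78.36°, shortest Δλ = -83.68° (west) — does not cross 180°.
Leg 3: +78.36° → -87.96°, shortest Δλ = -166.32° (west) — does not cross 180°.
Leg 4: -87.96° → +142.84°, shortest Δλ = -129.2° (west) — crosses 180°.
Leg 5: +142.84° → -79.81°, shortest Δλ = 137.35° (east) — crosses 180°.
Total crossings: 3.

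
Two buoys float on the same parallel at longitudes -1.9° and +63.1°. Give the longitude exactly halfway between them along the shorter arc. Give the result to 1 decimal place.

+30.6°

Signed shortest Δλ from -1.9° to +63.1° is +65.0°.
Midpoint longitude = -1.9° + (+65.0°)/2 = -1.9° + 32.5° = +30.6°.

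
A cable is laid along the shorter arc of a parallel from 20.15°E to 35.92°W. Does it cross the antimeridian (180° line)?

Signed shortest Δλ = ((-35.92 − 20.15 + 180) mod 360) − 180 = -56.07°.
Going west by 56.07° from +20.15° reaches -35.92° without touching 180°.

No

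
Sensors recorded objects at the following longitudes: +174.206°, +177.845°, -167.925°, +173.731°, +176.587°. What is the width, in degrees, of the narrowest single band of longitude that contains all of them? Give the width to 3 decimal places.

18.344°

Sort the longitudes: -167.925°, +173.731°, +174.206°, +176.587°, +177.845°.
Eastward gaps between consecutive values (wrapping around): 341.656°, 0.475°, 2.381°, 1.258°, 14.230°.
Largest gap = 341.656° ⇒ minimal covering band is its complement: 360° − 341.656° = 18.344°.
Band runs from +173.731° eastward to -167.925°, crossing the antimeridian.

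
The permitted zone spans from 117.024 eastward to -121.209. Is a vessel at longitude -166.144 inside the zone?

Yes

Band width going east from +117.024° to -121.209°: ((-121.209 − 117.024) mod 360) = 121.767°.
Offset of -166.144° east of the west edge: ((-166.144 − 117.024) mod 360) = 76.832°.
76.832° ≤ 121.767° ⇒ inside.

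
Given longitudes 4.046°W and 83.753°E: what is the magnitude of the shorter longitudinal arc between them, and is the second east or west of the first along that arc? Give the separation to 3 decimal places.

87.799° east

Raw difference: 83.753 − -4.046 = 87.799°.
Normalise into (−180°, 180°]: 87.799° stays 87.799°.
Positive ⇒ the second point lies to the east; separation 87.799°.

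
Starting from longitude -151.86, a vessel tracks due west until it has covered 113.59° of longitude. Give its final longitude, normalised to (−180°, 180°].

+94.55°

Start at -151.86°; shift −113.59° → -265.45°.
-265.45° lies outside (−180°, 180°]; add 360° → +94.55°.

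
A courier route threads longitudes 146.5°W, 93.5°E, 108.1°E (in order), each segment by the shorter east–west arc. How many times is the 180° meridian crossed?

1

Leg 1: -146.5° → +93.5°, shortest Δλ = -120.0° (west) — crosses 180°.
Leg 2: +93.5° → +108.1°, shortest Δλ = 14.6° (east) — does not cross 180°.
Total crossings: 1.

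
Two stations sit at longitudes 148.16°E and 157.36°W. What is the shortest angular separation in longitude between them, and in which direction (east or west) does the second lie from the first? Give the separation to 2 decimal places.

54.48° east

Raw difference: -157.36 − 148.16 = -305.52°.
Normalise into (−180°, 180°]: -305.52° + 360° = 54.48°.
Positive ⇒ the second point lies to the east; separation 54.48°.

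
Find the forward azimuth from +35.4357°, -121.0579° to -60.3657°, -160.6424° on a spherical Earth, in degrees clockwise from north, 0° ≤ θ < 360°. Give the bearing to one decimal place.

Δλ = -160.6424 − -121.0579 = -39.5845°.
θ = atan2( sin Δλ · cos φ₂ , cos φ₁ · sin φ₂ − sin φ₁ · cos φ₂ · cos Δλ )
  = atan2(-0.31508, -0.92914) = -161.268° → normalised to [0°, 360°): 198.732°.

198.7°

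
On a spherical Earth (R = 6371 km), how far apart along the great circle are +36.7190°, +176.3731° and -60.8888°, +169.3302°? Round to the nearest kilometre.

10872 km

Δλ = 169.3302 − 176.3731 = -7.0429°.
Δφ = -60.8888 − 36.7190 = -97.6078°.
a = sin²(Δφ/2) + cos φ₁ · cos φ₂ · sin²(Δλ/2) = 0.567667.
c = 2·atan2(√a, √(1−a)) = 1.70655 rad → d = 6371·c ≈ 10872.41 km.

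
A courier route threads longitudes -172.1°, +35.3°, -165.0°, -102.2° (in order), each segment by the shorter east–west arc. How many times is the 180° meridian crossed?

2

Leg 1: -172.1° → +35.3°, shortest Δλ = -152.6° (west) — crosses 180°.
Leg 2: +35.3° → -165.0°, shortest Δλ = 159.7° (east) — crosses 180°.
Leg 3: -165.0° → -102.2°, shortest Δλ = 62.8° (east) — does not cross 180°.
Total crossings: 2.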